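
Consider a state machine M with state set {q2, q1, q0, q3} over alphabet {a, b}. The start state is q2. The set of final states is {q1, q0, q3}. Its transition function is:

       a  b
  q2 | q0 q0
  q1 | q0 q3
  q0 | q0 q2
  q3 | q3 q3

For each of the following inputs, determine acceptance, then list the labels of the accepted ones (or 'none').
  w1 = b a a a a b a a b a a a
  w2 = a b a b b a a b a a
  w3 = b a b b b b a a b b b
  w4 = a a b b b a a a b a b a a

w1, w2, w4

w1: q2 → q0 → q0 → q0 → q0 → q0 → q2 → q0 → q0 → q2 → q0 → q0 → q0  → end q0, accepted
w2: q2 → q0 → q2 → q0 → q2 → q0 → q0 → q0 → q2 → q0 → q0  → end q0, accepted
w3: q2 → q0 → q0 → q2 → q0 → q2 → q0 → q0 → q0 → q2 → q0 → q2  → end q2, rejected
w4: q2 → q0 → q0 → q2 → q0 → q2 → q0 → q0 → q0 → q2 → q0 → q2 → q0 → q0  → end q0, accepted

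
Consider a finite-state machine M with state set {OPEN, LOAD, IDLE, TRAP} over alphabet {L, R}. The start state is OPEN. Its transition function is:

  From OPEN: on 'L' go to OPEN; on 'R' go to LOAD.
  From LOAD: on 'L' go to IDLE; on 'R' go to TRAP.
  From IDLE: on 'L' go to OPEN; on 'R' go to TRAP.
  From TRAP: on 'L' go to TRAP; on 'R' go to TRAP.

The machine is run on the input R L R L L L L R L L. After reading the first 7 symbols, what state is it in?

TRAP

start at OPEN
read 'R': OPEN → LOAD
read 'L': LOAD → IDLE
read 'R': IDLE → TRAP
read 'L': TRAP → TRAP
read 'L': TRAP → TRAP
read 'L': TRAP → TRAP
read 'L': TRAP → TRAP
After 7 symbols: TRAP.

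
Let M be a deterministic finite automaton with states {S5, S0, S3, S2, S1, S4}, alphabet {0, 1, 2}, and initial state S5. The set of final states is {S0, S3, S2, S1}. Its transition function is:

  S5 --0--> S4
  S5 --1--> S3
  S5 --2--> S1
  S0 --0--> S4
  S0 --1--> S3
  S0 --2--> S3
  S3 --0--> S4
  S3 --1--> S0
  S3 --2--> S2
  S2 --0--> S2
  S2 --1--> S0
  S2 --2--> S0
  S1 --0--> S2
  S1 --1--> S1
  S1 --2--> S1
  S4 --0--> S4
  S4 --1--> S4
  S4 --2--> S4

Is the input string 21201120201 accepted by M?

S5 → S1 → S1 → S1 → S2 → S0 → S3 → S2 → S2 → S0 → S4 → S4
End state S4 is not accepting.

No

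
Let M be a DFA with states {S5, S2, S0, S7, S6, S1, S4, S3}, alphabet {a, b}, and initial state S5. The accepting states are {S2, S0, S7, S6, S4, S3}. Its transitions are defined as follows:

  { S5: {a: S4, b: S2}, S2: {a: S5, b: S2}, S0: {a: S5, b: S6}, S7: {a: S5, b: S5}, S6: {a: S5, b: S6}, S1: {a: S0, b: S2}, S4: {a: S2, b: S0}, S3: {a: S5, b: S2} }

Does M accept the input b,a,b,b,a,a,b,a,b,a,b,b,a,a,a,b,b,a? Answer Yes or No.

Trace: S5 -b-> S2 -a-> S5 -b-> S2 -b-> S2 -a-> S5 -a-> S4 -b-> S0 -a-> S5 -b-> S2 -a-> S5 -b-> S2 -b-> S2 -a-> S5 -a-> S4 -a-> S2 -b-> S2 -b-> S2 -a-> S5
End state S5 is not accepting.

No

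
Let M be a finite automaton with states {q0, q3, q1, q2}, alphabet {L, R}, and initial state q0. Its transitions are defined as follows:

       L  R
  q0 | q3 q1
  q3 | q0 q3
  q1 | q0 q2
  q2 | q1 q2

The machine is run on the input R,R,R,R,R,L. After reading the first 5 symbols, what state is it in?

Trace: q0 -R-> q1 -R-> q2 -R-> q2 -R-> q2 -R-> q2
After 5 symbols: q2.

q2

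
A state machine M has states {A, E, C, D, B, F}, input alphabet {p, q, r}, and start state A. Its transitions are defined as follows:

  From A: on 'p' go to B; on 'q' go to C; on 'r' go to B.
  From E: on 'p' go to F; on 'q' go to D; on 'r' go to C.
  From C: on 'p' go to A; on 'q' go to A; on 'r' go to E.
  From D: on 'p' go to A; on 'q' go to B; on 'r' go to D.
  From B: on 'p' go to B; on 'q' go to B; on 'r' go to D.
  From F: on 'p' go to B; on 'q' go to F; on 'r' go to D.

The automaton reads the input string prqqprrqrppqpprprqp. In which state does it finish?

A → B → D → B → B → B → D → D → B → D → A → B → B → B → B → D → A → B → B → B

B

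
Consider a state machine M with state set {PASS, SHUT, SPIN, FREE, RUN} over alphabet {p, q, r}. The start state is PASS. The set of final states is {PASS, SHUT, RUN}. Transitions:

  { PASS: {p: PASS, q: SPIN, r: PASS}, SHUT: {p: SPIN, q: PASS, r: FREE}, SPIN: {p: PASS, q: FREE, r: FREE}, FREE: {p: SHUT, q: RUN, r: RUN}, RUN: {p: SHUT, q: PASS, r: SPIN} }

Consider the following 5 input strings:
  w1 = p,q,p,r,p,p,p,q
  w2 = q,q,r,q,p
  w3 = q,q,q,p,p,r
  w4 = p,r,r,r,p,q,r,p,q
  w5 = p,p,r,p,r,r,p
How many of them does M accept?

w1: PASS → PASS → SPIN → PASS → PASS → PASS → PASS → PASS → SPIN  → end SPIN, rejected
w2: PASS → SPIN → FREE → RUN → PASS → PASS  → end PASS, accepted
w3: PASS → SPIN → FREE → RUN → SHUT → SPIN → FREE  → end FREE, rejected
w4: PASS → PASS → PASS → PASS → PASS → PASS → SPIN → FREE → SHUT → PASS  → end PASS, accepted
w5: PASS → PASS → PASS → PASS → PASS → PASS → PASS → PASS  → end PASS, accepted

3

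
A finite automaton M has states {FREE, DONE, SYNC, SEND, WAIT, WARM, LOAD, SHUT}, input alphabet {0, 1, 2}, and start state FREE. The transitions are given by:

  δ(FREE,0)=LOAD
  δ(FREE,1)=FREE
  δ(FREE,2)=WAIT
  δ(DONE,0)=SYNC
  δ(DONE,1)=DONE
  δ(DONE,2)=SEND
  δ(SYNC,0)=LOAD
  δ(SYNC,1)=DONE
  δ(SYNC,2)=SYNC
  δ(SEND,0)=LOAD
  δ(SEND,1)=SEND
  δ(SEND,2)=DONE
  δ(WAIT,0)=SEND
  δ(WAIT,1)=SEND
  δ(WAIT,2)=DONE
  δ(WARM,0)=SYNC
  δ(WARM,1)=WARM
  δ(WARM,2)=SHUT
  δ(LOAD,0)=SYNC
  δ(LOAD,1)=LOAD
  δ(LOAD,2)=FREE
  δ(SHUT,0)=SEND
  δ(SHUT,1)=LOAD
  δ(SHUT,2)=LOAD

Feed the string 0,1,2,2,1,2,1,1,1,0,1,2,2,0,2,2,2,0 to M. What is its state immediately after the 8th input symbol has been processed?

DONE

FREE → LOAD → LOAD → FREE → WAIT → SEND → DONE → DONE → DONE
After 8 symbols: DONE.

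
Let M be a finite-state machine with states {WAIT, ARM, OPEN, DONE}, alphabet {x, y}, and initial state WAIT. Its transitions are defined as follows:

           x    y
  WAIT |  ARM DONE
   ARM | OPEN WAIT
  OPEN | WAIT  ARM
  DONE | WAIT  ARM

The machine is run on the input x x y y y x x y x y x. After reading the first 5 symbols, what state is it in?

WAIT → ARM → OPEN → ARM → WAIT → DONE
After 5 symbols: DONE.

DONE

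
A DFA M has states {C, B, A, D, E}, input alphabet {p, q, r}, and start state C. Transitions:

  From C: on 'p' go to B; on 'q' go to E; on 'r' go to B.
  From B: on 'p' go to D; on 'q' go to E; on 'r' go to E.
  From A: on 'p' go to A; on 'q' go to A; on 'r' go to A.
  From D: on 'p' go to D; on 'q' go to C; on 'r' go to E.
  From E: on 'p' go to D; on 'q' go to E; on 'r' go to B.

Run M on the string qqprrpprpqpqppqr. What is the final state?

B

C → E → E → D → E → B → D → D → E → D → C → B → E → D → D → C → B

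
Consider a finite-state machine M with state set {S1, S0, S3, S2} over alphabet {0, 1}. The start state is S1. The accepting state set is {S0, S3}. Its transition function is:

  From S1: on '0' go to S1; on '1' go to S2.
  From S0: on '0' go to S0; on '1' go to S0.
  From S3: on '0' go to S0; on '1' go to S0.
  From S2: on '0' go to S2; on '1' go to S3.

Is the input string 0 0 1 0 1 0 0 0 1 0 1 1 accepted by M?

Yes

Trace: S1 -0-> S1 -0-> S1 -1-> S2 -0-> S2 -1-> S3 -0-> S0 -0-> S0 -0-> S0 -1-> S0 -0-> S0 -1-> S0 -1-> S0
End state S0 is accepting.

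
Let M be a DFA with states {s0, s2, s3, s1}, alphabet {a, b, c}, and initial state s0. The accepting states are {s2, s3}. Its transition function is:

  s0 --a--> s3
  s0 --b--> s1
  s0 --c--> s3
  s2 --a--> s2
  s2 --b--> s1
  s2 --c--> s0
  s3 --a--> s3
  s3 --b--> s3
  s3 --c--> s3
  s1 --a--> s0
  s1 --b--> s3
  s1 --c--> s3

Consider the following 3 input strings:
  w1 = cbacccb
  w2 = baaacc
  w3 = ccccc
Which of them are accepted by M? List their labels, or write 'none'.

w1: s0 → s3 → s3 → s3 → s3 → s3 → s3 → s3  → end s3, accepted
w2: s0 → s1 → s0 → s3 → s3 → s3 → s3  → end s3, accepted
w3: s0 → s3 → s3 → s3 → s3 → s3  → end s3, accepted

w1, w2, w3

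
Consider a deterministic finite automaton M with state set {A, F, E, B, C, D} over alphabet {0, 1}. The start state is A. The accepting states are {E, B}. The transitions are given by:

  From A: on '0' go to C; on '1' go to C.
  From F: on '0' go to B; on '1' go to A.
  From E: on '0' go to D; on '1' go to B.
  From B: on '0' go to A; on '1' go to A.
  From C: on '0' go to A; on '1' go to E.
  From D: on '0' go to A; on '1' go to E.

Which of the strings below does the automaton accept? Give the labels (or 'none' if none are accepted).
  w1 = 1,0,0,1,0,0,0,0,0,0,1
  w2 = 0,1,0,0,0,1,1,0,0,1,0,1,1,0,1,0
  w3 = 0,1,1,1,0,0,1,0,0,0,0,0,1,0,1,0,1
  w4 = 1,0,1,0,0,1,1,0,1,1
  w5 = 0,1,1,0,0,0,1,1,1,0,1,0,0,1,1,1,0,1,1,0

w4

w1: Trace: A -1-> C -0-> A -0-> C -1-> E -0-> D -0-> A -0-> C -0-> A -0-> C -0-> A -1-> C  → end C, rejected
w2: Trace: A -0-> C -1-> E -0-> D -0-> A -0-> C -1-> E -1-> B -0-> A -0-> C -1-> E -0-> D -1-> E -1-> B -0-> A -1-> C -0-> A  → end A, rejected
w3: Trace: A -0-> C -1-> E -1-> B -1-> A -0-> C -0-> A -1-> C -0-> A -0-> C -0-> A -0-> C -0-> A -1-> C -0-> A -1-> C -0-> A -1-> C  → end C, rejected
w4: Trace: A -1-> C -0-> A -1-> C -0-> A -0-> C -1-> E -1-> B -0-> A -1-> C -1-> E  → end E, accepted
w5: Trace: A -0-> C -1-> E -1-> B -0-> A -0-> C -0-> A -1-> C -1-> E -1-> B -0-> A -1-> C -0-> A -0-> C -1-> E -1-> B -1-> A -0-> C -1-> E -1-> B -0-> A  → end A, rejected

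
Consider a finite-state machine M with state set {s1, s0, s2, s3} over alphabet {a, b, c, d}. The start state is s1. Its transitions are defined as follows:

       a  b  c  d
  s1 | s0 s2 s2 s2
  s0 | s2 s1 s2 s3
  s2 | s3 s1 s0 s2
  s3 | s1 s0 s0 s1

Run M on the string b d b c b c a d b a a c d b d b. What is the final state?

start at s1
read 'b': s1 → s2
read 'd': s2 → s2
read 'b': s2 → s1
read 'c': s1 → s2
read 'b': s2 → s1
read 'c': s1 → s2
read 'a': s2 → s3
read 'd': s3 → s1
read 'b': s1 → s2
read 'a': s2 → s3
read 'a': s3 → s1
read 'c': s1 → s2
read 'd': s2 → s2
read 'b': s2 → s1
read 'd': s1 → s2
read 'b': s2 → s1

s1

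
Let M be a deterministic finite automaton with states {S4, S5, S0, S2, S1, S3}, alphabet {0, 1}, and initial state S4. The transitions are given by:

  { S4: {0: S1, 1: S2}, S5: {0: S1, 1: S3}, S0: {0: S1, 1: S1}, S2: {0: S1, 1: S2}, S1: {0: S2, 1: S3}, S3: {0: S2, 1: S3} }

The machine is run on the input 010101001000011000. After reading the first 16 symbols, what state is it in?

Trace: S4 -0-> S1 -1-> S3 -0-> S2 -1-> S2 -0-> S1 -1-> S3 -0-> S2 -0-> S1 -1-> S3 -0-> S2 -0-> S1 -0-> S2 -0-> S1 -1-> S3 -1-> S3 -0-> S2
After 16 symbols: S2.

S2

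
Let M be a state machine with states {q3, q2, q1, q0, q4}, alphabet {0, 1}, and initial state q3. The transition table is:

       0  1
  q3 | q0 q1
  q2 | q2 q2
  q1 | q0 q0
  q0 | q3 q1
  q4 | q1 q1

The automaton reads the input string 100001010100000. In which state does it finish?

Trace: q3 -1-> q1 -0-> q0 -0-> q3 -0-> q0 -0-> q3 -1-> q1 -0-> q0 -1-> q1 -0-> q0 -1-> q1 -0-> q0 -0-> q3 -0-> q0 -0-> q3 -0-> q0

q0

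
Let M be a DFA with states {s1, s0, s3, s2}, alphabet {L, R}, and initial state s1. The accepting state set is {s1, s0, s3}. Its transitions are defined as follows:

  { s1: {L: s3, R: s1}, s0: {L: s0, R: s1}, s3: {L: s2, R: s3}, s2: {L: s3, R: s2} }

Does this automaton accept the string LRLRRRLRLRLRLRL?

s1 → s3 → s3 → s2 → s2 → s2 → s2 → s3 → s3 → s2 → s2 → s3 → s3 → s2 → s2 → s3
End state s3 is accepting.

Yes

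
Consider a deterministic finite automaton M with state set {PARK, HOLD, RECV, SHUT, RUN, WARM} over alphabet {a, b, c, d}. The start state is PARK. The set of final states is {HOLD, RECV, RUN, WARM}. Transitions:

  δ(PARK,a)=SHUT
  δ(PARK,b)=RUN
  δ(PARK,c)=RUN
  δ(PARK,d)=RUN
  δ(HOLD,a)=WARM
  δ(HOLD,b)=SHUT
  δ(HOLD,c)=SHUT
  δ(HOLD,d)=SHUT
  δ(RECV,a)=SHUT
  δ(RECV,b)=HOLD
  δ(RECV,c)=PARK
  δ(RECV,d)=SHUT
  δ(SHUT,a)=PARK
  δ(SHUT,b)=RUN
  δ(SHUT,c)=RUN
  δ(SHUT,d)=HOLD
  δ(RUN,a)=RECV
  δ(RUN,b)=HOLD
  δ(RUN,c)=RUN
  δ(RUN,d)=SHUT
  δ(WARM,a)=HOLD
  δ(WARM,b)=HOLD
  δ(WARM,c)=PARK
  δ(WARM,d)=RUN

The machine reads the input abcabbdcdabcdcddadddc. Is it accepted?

Trace: PARK -a-> SHUT -b-> RUN -c-> RUN -a-> RECV -b-> HOLD -b-> SHUT -d-> HOLD -c-> SHUT -d-> HOLD -a-> WARM -b-> HOLD -c-> SHUT -d-> HOLD -c-> SHUT -d-> HOLD -d-> SHUT -a-> PARK -d-> RUN -d-> SHUT -d-> HOLD -c-> SHUT
End state SHUT is not accepting.

No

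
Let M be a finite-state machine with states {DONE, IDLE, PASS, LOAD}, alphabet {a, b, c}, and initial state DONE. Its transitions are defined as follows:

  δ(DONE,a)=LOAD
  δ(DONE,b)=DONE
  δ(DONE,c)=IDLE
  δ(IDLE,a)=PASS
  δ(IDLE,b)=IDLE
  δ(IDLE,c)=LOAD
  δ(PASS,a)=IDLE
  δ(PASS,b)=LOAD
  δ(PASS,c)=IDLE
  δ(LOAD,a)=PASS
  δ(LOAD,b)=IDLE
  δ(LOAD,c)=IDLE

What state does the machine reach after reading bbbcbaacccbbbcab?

Trace: DONE -b-> DONE -b-> DONE -b-> DONE -c-> IDLE -b-> IDLE -a-> PASS -a-> IDLE -c-> LOAD -c-> IDLE -c-> LOAD -b-> IDLE -b-> IDLE -b-> IDLE -c-> LOAD -a-> PASS -b-> LOAD

LOAD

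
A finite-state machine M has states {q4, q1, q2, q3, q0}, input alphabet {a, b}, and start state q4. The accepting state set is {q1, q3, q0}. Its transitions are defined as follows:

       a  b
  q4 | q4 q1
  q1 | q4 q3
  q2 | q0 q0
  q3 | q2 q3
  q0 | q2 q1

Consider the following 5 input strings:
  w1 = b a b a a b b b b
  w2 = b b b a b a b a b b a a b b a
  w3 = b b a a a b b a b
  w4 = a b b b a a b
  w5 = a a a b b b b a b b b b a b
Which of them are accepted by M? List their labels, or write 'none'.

w1: q4 → q1 → q4 → q1 → q4 → q4 → q1 → q3 → q3 → q3  → end q3, accepted
w2: q4 → q1 → q3 → q3 → q2 → q0 → q2 → q0 → q2 → q0 → q1 → q4 → q4 → q1 → q3 → q2  → end q2, rejected
w3: q4 → q1 → q3 → q2 → q0 → q2 → q0 → q1 → q4 → q1  → end q1, accepted
w4: q4 → q4 → q1 → q3 → q3 → q2 → q0 → q1  → end q1, accepted
w5: q4 → q4 → q4 → q4 → q1 → q3 → q3 → q3 → q2 → q0 → q1 → q3 → q3 → q2 → q0  → end q0, accepted

w1, w3, w4, w5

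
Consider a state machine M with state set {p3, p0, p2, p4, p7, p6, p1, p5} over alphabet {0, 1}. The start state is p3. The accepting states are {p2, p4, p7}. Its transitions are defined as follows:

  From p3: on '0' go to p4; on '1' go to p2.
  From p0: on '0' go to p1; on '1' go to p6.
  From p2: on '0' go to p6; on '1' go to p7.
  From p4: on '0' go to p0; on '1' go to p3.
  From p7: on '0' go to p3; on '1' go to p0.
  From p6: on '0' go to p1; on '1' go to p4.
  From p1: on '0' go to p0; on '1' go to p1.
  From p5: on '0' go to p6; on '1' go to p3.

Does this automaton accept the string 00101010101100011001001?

Trace: p3 -0-> p4 -0-> p0 -1-> p6 -0-> p1 -1-> p1 -0-> p0 -1-> p6 -0-> p1 -1-> p1 -0-> p0 -1-> p6 -1-> p4 -0-> p0 -0-> p1 -0-> p0 -1-> p6 -1-> p4 -0-> p0 -0-> p1 -1-> p1 -0-> p0 -0-> p1 -1-> p1
End state p1 is not accepting.

No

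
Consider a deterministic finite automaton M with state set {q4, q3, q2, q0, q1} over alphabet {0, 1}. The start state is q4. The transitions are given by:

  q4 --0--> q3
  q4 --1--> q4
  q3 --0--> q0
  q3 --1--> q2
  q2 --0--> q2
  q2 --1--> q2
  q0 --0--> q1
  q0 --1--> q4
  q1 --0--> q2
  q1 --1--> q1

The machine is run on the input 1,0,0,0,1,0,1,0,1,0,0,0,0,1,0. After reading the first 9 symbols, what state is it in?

q2

Trace: q4 -1-> q4 -0-> q3 -0-> q0 -0-> q1 -1-> q1 -0-> q2 -1-> q2 -0-> q2 -1-> q2
After 9 symbols: q2.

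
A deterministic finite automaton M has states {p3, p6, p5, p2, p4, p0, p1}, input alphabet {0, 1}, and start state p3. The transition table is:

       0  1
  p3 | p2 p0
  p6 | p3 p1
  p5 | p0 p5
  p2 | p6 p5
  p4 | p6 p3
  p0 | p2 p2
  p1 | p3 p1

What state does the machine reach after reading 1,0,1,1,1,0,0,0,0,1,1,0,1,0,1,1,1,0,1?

Trace: p3 -1-> p0 -0-> p2 -1-> p5 -1-> p5 -1-> p5 -0-> p0 -0-> p2 -0-> p6 -0-> p3 -1-> p0 -1-> p2 -0-> p6 -1-> p1 -0-> p3 -1-> p0 -1-> p2 -1-> p5 -0-> p0 -1-> p2

p2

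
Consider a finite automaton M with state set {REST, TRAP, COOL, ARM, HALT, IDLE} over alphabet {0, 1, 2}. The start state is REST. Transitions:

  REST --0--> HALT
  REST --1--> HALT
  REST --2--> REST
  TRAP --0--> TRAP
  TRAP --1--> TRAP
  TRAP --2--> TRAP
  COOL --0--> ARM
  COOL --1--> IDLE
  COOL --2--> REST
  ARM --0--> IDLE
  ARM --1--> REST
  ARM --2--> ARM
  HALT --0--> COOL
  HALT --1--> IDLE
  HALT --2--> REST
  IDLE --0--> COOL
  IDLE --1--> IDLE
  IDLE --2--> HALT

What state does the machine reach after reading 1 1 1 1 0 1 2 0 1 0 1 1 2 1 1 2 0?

COOL

Trace: REST -1-> HALT -1-> IDLE -1-> IDLE -1-> IDLE -0-> COOL -1-> IDLE -2-> HALT -0-> COOL -1-> IDLE -0-> COOL -1-> IDLE -1-> IDLE -2-> HALT -1-> IDLE -1-> IDLE -2-> HALT -0-> COOL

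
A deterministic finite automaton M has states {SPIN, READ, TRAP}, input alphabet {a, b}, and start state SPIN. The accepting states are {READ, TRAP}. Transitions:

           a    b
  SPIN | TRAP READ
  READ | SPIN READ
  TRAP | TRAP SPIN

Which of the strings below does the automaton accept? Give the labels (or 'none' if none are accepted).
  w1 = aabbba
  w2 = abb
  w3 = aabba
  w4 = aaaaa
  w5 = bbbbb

w2, w4, w5

w1: SPIN → TRAP → TRAP → SPIN → READ → READ → SPIN  → end SPIN, rejected
w2: SPIN → TRAP → SPIN → READ  → end READ, accepted
w3: SPIN → TRAP → TRAP → SPIN → READ → SPIN  → end SPIN, rejected
w4: SPIN → TRAP → TRAP → TRAP → TRAP → TRAP  → end TRAP, accepted
w5: SPIN → READ → READ → READ → READ → READ  → end READ, accepted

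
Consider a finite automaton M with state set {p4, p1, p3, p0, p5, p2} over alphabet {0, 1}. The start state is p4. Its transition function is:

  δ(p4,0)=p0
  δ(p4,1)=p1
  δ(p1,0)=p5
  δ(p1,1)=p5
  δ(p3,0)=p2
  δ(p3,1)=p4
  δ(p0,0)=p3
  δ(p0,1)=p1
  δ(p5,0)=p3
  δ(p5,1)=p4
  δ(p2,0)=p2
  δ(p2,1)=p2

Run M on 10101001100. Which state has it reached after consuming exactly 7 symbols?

Trace: p4 -1-> p1 -0-> p5 -1-> p4 -0-> p0 -1-> p1 -0-> p5 -0-> p3
After 7 symbols: p3.

p3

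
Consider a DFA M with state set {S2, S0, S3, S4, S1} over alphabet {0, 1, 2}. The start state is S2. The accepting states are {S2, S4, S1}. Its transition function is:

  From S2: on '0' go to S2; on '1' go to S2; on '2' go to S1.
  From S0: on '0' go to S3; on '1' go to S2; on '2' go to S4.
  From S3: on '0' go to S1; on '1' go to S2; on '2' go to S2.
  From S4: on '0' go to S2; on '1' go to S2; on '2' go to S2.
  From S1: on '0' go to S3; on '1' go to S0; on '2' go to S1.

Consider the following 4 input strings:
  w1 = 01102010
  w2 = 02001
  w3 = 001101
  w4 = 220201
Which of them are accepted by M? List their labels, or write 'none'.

w1, w3, w4

w1:
  start at S2
  read '0': S2 → S2
  read '1': S2 → S2
  read '1': S2 → S2
  read '0': S2 → S2
  read '2': S2 → S1
  read '0': S1 → S3
  read '1': S3 → S2
  read '0': S2 → S2
  end S2, accepted
w2:
  start at S2
  read '0': S2 → S2
  read '2': S2 → S1
  read '0': S1 → S3
  read '0': S3 → S1
  read '1': S1 → S0
  end S0, rejected
w3:
  start at S2
  read '0': S2 → S2
  read '0': S2 → S2
  read '1': S2 → S2
  read '1': S2 → S2
  read '0': S2 → S2
  read '1': S2 → S2
  end S2, accepted
w4:
  start at S2
  read '2': S2 → S1
  read '2': S1 → S1
  read '0': S1 → S3
  read '2': S3 → S2
  read '0': S2 → S2
  read '1': S2 → S2
  end S2, accepted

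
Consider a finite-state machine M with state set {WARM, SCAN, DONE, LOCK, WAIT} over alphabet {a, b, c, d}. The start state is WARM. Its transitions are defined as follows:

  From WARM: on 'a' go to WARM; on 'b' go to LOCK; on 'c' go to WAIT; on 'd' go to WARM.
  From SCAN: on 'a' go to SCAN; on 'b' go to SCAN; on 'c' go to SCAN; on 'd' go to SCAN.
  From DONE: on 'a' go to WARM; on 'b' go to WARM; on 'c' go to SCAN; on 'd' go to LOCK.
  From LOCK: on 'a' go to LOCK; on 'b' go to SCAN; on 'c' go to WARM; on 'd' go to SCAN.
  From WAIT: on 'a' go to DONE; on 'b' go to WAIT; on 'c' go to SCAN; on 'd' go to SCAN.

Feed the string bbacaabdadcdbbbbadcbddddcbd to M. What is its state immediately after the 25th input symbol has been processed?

SCAN

WARM → LOCK → SCAN → SCAN → SCAN → SCAN → SCAN → SCAN → SCAN → SCAN → SCAN → SCAN → SCAN → SCAN → SCAN → SCAN → SCAN → SCAN → SCAN → SCAN → SCAN → SCAN → SCAN → SCAN → SCAN → SCAN
After 25 symbols: SCAN.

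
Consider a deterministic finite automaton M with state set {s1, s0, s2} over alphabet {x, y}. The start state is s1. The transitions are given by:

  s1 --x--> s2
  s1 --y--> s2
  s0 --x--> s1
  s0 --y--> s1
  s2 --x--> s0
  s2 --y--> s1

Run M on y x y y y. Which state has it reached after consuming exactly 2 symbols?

start at s1
read 'y': s1 → s2
read 'x': s2 → s0
After 2 symbols: s0.

s0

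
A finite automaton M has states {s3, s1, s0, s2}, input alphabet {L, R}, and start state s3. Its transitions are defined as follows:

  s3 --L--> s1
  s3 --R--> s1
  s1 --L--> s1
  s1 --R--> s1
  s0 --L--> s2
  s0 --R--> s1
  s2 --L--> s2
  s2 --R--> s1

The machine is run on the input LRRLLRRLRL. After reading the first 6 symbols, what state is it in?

s1

Trace: s3 -L-> s1 -R-> s1 -R-> s1 -L-> s1 -L-> s1 -R-> s1
After 6 symbols: s1.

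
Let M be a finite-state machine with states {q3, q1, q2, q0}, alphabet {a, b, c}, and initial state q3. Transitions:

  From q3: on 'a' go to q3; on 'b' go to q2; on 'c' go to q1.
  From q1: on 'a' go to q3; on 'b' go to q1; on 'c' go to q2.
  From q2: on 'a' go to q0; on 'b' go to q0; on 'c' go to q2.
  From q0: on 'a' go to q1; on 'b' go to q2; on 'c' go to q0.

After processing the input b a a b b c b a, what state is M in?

q1

start at q3
read 'b': q3 → q2
read 'a': q2 → q0
read 'a': q0 → q1
read 'b': q1 → q1
read 'b': q1 → q1
read 'c': q1 → q2
read 'b': q2 → q0
read 'a': q0 → q1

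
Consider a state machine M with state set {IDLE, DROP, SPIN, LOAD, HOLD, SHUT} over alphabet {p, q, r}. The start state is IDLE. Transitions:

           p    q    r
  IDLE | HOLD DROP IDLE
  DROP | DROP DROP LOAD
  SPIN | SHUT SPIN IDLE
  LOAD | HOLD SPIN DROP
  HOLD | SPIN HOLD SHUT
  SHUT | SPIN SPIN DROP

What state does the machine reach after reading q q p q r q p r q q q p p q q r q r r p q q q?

HOLD

IDLE → DROP → DROP → DROP → DROP → LOAD → SPIN → SHUT → DROP → DROP → DROP → DROP → DROP → DROP → DROP → DROP → LOAD → SPIN → IDLE → IDLE → HOLD → HOLD → HOLD → HOLD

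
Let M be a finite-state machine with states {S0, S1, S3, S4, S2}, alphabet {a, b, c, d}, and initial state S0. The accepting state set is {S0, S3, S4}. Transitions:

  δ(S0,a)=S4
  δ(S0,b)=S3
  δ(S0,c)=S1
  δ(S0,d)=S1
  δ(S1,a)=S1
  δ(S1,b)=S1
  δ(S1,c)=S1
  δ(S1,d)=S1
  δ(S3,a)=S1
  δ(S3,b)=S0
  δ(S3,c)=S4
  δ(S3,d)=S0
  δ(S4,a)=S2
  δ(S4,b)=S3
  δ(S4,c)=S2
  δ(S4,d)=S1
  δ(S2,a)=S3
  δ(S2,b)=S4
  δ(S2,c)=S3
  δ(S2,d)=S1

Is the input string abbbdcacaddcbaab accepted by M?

S0 → S4 → S3 → S0 → S3 → S0 → S1 → S1 → S1 → S1 → S1 → S1 → S1 → S1 → S1 → S1 → S1
End state S1 is not accepting.

No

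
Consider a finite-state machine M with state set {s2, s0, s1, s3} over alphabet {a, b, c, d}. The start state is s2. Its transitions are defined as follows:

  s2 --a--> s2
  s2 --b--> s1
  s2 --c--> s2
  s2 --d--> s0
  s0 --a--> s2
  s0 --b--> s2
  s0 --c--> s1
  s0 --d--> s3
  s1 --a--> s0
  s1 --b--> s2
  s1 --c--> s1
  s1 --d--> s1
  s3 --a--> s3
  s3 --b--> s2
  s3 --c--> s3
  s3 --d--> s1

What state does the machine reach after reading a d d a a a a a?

s3

start at s2
read 'a': s2 → s2
read 'd': s2 → s0
read 'd': s0 → s3
read 'a': s3 → s3
read 'a': s3 → s3
read 'a': s3 → s3
read 'a': s3 → s3
read 'a': s3 → s3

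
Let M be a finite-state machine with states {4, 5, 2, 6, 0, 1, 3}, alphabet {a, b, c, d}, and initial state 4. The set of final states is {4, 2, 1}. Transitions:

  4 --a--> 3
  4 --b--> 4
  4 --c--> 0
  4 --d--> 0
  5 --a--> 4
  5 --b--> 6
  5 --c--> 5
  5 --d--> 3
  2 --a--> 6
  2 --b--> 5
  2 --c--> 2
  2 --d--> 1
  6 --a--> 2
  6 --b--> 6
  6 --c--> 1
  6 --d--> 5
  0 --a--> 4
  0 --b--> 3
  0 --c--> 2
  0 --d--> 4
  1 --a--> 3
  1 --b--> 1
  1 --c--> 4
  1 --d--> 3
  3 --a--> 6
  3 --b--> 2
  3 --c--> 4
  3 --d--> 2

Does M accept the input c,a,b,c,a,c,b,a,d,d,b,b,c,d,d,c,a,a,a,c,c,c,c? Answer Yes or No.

4 → 0 → 4 → 4 → 0 → 4 → 0 → 3 → 6 → 5 → 3 → 2 → 5 → 5 → 3 → 2 → 2 → 6 → 2 → 6 → 1 → 4 → 0 → 2
End state 2 is accepting.

Yes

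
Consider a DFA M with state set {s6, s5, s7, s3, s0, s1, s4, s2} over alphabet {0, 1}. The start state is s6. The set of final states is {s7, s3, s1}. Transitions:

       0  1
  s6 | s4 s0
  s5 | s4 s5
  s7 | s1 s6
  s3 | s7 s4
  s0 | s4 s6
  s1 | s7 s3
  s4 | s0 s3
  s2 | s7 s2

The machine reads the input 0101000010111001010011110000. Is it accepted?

start at s6
read '0': s6 → s4
read '1': s4 → s3
read '0': s3 → s7
read '1': s7 → s6
read '0': s6 → s4
read '0': s4 → s0
read '0': s0 → s4
read '0': s4 → s0
read '1': s0 → s6
read '0': s6 → s4
read '1': s4 → s3
read '1': s3 → s4
read '1': s4 → s3
read '0': s3 → s7
read '0': s7 → s1
read '1': s1 → s3
read '0': s3 → s7
read '1': s7 → s6
read '0': s6 → s4
read '0': s4 → s0
read '1': s0 → s6
read '1': s6 → s0
read '1': s0 → s6
read '1': s6 → s0
read '0': s0 → s4
read '0': s4 → s0
read '0': s0 → s4
read '0': s4 → s0
End state s0 is not accepting.

No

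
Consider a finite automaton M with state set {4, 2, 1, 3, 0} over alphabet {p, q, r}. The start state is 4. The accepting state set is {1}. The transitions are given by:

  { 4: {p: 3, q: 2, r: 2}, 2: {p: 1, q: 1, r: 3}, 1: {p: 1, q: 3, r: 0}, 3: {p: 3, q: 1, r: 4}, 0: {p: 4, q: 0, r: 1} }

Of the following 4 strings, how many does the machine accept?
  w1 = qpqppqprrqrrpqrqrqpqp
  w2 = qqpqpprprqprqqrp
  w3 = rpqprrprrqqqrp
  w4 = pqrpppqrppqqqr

1

w1:
  start at 4
  read 'q': 4 → 2
  read 'p': 2 → 1
  read 'q': 1 → 3
  read 'p': 3 → 3
  read 'p': 3 → 3
  read 'q': 3 → 1
  read 'p': 1 → 1
  read 'r': 1 → 0
  read 'r': 0 → 1
  read 'q': 1 → 3
  read 'r': 3 → 4
  read 'r': 4 → 2
  read 'p': 2 → 1
  read 'q': 1 → 3
  read 'r': 3 → 4
  read 'q': 4 → 2
  read 'r': 2 → 3
  read 'q': 3 → 1
  read 'p': 1 → 1
  read 'q': 1 → 3
  read 'p': 3 → 3
  end 3, rejected
w2:
  start at 4
  read 'q': 4 → 2
  read 'q': 2 → 1
  read 'p': 1 → 1
  read 'q': 1 → 3
  read 'p': 3 → 3
  read 'p': 3 → 3
  read 'r': 3 → 4
  read 'p': 4 → 3
  read 'r': 3 → 4
  read 'q': 4 → 2
  read 'p': 2 → 1
  read 'r': 1 → 0
  read 'q': 0 → 0
  read 'q': 0 → 0
  read 'r': 0 → 1
  read 'p': 1 → 1
  end 1, accepted
w3:
  start at 4
  read 'r': 4 → 2
  read 'p': 2 → 1
  read 'q': 1 → 3
  read 'p': 3 → 3
  read 'r': 3 → 4
  read 'r': 4 → 2
  read 'p': 2 → 1
  read 'r': 1 → 0
  read 'r': 0 → 1
  read 'q': 1 → 3
  read 'q': 3 → 1
  read 'q': 1 → 3
  read 'r': 3 → 4
  read 'p': 4 → 3
  end 3, rejected
w4:
  start at 4
  read 'p': 4 → 3
  read 'q': 3 → 1
  read 'r': 1 → 0
  read 'p': 0 → 4
  read 'p': 4 → 3
  read 'p': 3 → 3
  read 'q': 3 → 1
  read 'r': 1 → 0
  read 'p': 0 → 4
  read 'p': 4 → 3
  read 'q': 3 → 1
  read 'q': 1 → 3
  read 'q': 3 → 1
  read 'r': 1 → 0
  end 0, rejected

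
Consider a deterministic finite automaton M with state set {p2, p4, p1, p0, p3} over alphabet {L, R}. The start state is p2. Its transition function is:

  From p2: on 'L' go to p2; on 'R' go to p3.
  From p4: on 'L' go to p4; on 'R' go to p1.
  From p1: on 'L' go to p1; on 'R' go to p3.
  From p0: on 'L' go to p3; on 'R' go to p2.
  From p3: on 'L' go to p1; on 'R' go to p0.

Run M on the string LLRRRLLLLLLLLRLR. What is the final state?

p2 → p2 → p2 → p3 → p0 → p2 → p2 → p2 → p2 → p2 → p2 → p2 → p2 → p2 → p3 → p1 → p3

p3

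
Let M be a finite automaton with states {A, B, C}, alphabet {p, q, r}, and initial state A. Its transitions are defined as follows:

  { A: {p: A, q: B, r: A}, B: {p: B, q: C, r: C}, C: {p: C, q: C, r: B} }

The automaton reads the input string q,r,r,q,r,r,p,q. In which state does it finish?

C

start at A
read 'q': A → B
read 'r': B → C
read 'r': C → B
read 'q': B → C
read 'r': C → B
read 'r': B → C
read 'p': C → C
read 'q': C → C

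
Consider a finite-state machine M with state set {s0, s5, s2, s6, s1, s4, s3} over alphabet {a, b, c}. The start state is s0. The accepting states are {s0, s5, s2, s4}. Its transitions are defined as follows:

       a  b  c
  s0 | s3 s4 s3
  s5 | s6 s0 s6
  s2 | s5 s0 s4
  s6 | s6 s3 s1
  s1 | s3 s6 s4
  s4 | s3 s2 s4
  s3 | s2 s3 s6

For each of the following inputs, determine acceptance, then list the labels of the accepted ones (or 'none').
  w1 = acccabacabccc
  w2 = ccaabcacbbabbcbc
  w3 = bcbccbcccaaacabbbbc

w1: s0 → s3 → s6 → s1 → s4 → s3 → s3 → s2 → s4 → s3 → s3 → s6 → s1 → s4  → end s4, accepted
w2: s0 → s3 → s6 → s6 → s6 → s3 → s6 → s6 → s1 → s6 → s3 → s2 → s0 → s4 → s4 → s2 → s4  → end s4, accepted
w3: s0 → s4 → s4 → s2 → s4 → s4 → s2 → s4 → s4 → s4 → s3 → s2 → s5 → s6 → s6 → s3 → s3 → s3 → s3 → s6  → end s6, rejected

w1, w2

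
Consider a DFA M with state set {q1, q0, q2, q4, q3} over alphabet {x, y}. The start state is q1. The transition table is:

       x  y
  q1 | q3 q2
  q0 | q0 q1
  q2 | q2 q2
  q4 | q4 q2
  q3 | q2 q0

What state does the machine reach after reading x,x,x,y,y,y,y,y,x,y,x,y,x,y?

q2

start at q1
read 'x': q1 → q3
read 'x': q3 → q2
read 'x': q2 → q2
read 'y': q2 → q2
read 'y': q2 → q2
read 'y': q2 → q2
read 'y': q2 → q2
read 'y': q2 → q2
read 'x': q2 → q2
read 'y': q2 → q2
read 'x': q2 → q2
read 'y': q2 → q2
read 'x': q2 → q2
read 'y': q2 → q2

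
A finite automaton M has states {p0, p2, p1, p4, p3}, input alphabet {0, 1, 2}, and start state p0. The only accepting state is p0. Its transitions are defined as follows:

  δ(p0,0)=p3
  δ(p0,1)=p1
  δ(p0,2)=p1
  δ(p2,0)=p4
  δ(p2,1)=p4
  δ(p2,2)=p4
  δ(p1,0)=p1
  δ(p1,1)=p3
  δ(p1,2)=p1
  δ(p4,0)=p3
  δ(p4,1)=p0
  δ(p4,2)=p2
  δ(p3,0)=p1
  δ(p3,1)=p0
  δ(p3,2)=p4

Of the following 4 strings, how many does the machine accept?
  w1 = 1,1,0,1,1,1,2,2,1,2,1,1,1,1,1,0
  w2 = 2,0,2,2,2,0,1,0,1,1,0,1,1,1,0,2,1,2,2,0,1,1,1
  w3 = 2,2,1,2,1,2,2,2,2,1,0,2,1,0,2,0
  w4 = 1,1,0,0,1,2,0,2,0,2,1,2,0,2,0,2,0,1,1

1

w1: Trace: p0 -1-> p1 -1-> p3 -0-> p1 -1-> p3 -1-> p0 -1-> p1 -2-> p1 -2-> p1 -1-> p3 -2-> p4 -1-> p0 -1-> p1 -1-> p3 -1-> p0 -1-> p1 -0-> p1  → end p1, rejected
w2: Trace: p0 -2-> p1 -0-> p1 -2-> p1 -2-> p1 -2-> p1 -0-> p1 -1-> p3 -0-> p1 -1-> p3 -1-> p0 -0-> p3 -1-> p0 -1-> p1 -1-> p3 -0-> p1 -2-> p1 -1-> p3 -2-> p4 -2-> p2 -0-> p4 -1-> p0 -1-> p1 -1-> p3  → end p3, rejected
w3: Trace: p0 -2-> p1 -2-> p1 -1-> p3 -2-> p4 -1-> p0 -2-> p1 -2-> p1 -2-> p1 -2-> p1 -1-> p3 -0-> p1 -2-> p1 -1-> p3 -0-> p1 -2-> p1 -0-> p1  → end p1, rejected
w4: Trace: p0 -1-> p1 -1-> p3 -0-> p1 -0-> p1 -1-> p3 -2-> p4 -0-> p3 -2-> p4 -0-> p3 -2-> p4 -1-> p0 -2-> p1 -0-> p1 -2-> p1 -0-> p1 -2-> p1 -0-> p1 -1-> p3 -1-> p0  → end p0, accepted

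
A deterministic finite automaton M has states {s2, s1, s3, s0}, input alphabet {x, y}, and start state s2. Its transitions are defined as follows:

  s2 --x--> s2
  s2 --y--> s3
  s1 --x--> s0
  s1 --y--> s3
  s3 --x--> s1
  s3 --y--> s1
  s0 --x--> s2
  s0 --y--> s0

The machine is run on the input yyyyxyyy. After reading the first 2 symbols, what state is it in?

s1

s2 → s3 → s1
After 2 symbols: s1.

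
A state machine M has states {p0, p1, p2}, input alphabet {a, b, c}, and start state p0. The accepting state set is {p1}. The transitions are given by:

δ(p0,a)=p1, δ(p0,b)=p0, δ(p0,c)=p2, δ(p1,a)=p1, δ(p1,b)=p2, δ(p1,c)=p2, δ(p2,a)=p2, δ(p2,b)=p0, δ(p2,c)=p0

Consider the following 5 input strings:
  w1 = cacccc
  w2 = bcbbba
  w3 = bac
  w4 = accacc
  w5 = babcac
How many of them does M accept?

1

w1: Trace: p0 -c-> p2 -a-> p2 -c-> p0 -c-> p2 -c-> p0 -c-> p2  → end p2, rejected
w2: Trace: p0 -b-> p0 -c-> p2 -b-> p0 -b-> p0 -b-> p0 -a-> p1  → end p1, accepted
w3: Trace: p0 -b-> p0 -a-> p1 -c-> p2  → end p2, rejected
w4: Trace: p0 -a-> p1 -c-> p2 -c-> p0 -a-> p1 -c-> p2 -c-> p0  → end p0, rejected
w5: Trace: p0 -b-> p0 -a-> p1 -b-> p2 -c-> p0 -a-> p1 -c-> p2  → end p2, rejected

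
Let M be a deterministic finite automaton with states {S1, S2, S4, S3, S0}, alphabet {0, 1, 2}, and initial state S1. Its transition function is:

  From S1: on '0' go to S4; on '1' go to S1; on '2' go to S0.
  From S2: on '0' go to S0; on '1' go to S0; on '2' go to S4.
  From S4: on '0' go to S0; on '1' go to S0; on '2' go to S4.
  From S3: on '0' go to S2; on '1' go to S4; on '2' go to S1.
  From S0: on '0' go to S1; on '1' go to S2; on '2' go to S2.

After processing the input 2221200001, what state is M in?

S2

start at S1
read '2': S1 → S0
read '2': S0 → S2
read '2': S2 → S4
read '1': S4 → S0
read '2': S0 → S2
read '0': S2 → S0
read '0': S0 → S1
read '0': S1 → S4
read '0': S4 → S0
read '1': S0 → S2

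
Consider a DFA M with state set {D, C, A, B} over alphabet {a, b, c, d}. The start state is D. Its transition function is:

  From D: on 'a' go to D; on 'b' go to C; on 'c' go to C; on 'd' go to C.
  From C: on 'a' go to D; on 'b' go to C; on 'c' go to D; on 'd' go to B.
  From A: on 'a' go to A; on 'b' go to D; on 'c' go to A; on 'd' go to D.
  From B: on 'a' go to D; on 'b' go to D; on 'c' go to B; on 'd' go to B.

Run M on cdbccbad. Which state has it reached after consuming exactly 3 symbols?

start at D
read 'c': D → C
read 'd': C → B
read 'b': B → D
After 3 symbols: D.

D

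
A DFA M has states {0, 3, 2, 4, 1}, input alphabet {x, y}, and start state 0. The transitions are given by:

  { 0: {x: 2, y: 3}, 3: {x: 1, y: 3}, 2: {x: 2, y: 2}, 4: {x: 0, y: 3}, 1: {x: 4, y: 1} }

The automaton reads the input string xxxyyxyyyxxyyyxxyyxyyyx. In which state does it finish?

2

Trace: 0 -x-> 2 -x-> 2 -x-> 2 -y-> 2 -y-> 2 -x-> 2 -y-> 2 -y-> 2 -y-> 2 -x-> 2 -x-> 2 -y-> 2 -y-> 2 -y-> 2 -x-> 2 -x-> 2 -y-> 2 -y-> 2 -x-> 2 -y-> 2 -y-> 2 -y-> 2 -x-> 2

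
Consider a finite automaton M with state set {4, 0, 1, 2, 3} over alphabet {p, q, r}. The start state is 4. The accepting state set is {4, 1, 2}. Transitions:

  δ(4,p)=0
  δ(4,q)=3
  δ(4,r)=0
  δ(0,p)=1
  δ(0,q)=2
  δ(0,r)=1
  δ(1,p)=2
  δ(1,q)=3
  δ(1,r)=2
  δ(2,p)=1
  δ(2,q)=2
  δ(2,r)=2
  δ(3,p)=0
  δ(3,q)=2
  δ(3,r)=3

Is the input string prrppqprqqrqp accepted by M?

Yes

Trace: 4 -p-> 0 -r-> 1 -r-> 2 -p-> 1 -p-> 2 -q-> 2 -p-> 1 -r-> 2 -q-> 2 -q-> 2 -r-> 2 -q-> 2 -p-> 1
End state 1 is accepting.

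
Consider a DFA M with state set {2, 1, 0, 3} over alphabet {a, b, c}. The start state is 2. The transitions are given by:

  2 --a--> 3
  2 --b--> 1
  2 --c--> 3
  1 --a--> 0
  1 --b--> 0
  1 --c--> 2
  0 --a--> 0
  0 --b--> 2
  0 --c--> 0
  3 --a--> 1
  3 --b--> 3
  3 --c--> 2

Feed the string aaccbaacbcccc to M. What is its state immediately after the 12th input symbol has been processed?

2 → 3 → 1 → 2 → 3 → 3 → 1 → 0 → 0 → 2 → 3 → 2 → 3
After 12 symbols: 3.

3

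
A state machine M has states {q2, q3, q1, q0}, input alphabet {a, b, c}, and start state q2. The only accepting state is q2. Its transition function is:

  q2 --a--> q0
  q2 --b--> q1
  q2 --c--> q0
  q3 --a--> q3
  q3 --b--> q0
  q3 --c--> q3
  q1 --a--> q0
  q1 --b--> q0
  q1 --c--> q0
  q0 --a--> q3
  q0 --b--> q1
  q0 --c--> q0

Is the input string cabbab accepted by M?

Trace: q2 -c-> q0 -a-> q3 -b-> q0 -b-> q1 -a-> q0 -b-> q1
End state q1 is not accepting.

No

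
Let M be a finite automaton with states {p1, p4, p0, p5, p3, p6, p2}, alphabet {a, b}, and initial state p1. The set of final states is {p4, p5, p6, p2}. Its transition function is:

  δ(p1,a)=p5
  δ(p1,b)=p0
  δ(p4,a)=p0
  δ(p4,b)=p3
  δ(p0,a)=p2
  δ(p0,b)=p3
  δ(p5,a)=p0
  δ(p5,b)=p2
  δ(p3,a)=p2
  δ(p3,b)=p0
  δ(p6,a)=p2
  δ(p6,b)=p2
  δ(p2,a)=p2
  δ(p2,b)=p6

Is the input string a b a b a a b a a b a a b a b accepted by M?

start at p1
read 'a': p1 → p5
read 'b': p5 → p2
read 'a': p2 → p2
read 'b': p2 → p6
read 'a': p6 → p2
read 'a': p2 → p2
read 'b': p2 → p6
read 'a': p6 → p2
read 'a': p2 → p2
read 'b': p2 → p6
read 'a': p6 → p2
read 'a': p2 → p2
read 'b': p2 → p6
read 'a': p6 → p2
read 'b': p2 → p6
End state p6 is accepting.

Yes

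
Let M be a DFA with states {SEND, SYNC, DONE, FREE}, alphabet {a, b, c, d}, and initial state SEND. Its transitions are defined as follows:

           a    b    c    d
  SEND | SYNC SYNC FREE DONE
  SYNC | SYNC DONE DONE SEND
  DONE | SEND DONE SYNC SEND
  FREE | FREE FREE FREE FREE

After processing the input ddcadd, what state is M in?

Trace: SEND -d-> DONE -d-> SEND -c-> FREE -a-> FREE -d-> FREE -d-> FREE

FREE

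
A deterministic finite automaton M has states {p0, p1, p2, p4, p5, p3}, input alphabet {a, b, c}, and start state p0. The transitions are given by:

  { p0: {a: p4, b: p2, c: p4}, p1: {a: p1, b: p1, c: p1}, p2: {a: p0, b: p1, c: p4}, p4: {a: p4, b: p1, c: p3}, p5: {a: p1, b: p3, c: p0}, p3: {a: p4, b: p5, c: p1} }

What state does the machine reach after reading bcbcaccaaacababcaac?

p1

Trace: p0 -b-> p2 -c-> p4 -b-> p1 -c-> p1 -a-> p1 -c-> p1 -c-> p1 -a-> p1 -a-> p1 -a-> p1 -c-> p1 -a-> p1 -b-> p1 -a-> p1 -b-> p1 -c-> p1 -a-> p1 -a-> p1 -c-> p1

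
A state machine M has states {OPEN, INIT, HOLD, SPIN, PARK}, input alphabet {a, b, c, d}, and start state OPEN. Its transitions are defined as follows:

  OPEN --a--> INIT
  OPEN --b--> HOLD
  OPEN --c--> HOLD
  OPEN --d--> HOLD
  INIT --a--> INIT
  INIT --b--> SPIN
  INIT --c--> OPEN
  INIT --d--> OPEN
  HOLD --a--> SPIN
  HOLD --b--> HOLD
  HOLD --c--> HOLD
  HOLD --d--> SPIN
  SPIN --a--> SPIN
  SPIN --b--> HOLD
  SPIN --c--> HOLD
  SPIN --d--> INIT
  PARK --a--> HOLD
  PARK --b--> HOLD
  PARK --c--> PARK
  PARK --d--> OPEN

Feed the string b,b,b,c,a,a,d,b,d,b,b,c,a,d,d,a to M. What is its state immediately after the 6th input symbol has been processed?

SPIN

start at OPEN
read 'b': OPEN → HOLD
read 'b': HOLD → HOLD
read 'b': HOLD → HOLD
read 'c': HOLD → HOLD
read 'a': HOLD → SPIN
read 'a': SPIN → SPIN
After 6 symbols: SPIN.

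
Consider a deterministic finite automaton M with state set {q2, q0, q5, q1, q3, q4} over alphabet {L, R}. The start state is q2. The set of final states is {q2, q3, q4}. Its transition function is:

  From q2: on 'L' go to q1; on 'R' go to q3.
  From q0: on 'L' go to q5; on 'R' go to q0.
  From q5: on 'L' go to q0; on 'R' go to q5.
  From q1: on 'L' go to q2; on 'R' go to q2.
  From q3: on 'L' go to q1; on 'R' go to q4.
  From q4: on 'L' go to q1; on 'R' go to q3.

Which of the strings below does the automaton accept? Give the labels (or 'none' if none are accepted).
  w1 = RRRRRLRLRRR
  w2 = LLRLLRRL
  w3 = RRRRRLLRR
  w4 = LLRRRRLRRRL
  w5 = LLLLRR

w1, w3, w5

w1: Trace: q2 -R-> q3 -R-> q4 -R-> q3 -R-> q4 -R-> q3 -L-> q1 -R-> q2 -L-> q1 -R-> q2 -R-> q3 -R-> q4  → end q4, accepted
w2: Trace: q2 -L-> q1 -L-> q2 -R-> q3 -L-> q1 -L-> q2 -R-> q3 -R-> q4 -L-> q1  → end q1, rejected
w3: Trace: q2 -R-> q3 -R-> q4 -R-> q3 -R-> q4 -R-> q3 -L-> q1 -L-> q2 -R-> q3 -R-> q4  → end q4, accepted
w4: Trace: q2 -L-> q1 -L-> q2 -R-> q3 -R-> q4 -R-> q3 -R-> q4 -L-> q1 -R-> q2 -R-> q3 -R-> q4 -L-> q1  → end q1, rejected
w5: Trace: q2 -L-> q1 -L-> q2 -L-> q1 -L-> q2 -R-> q3 -R-> q4  → end q4, accepted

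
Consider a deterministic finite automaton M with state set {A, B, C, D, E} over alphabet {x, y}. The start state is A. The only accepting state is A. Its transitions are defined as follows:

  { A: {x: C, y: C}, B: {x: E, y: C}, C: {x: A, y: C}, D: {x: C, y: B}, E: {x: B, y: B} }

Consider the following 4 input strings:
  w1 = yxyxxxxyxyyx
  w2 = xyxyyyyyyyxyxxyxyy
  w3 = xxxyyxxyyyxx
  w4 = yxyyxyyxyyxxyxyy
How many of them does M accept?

1

w1: A → C → A → C → A → C → A → C → C → A → C → C → A  → end A, accepted
w2: A → C → C → A → C → C → C → C → C → C → C → A → C → A → C → C → A → C → C  → end C, rejected
w3: A → C → A → C → C → C → A → C → C → C → C → A → C  → end C, rejected
w4: A → C → A → C → C → A → C → C → A → C → C → A → C → C → A → C → C  → end C, rejected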